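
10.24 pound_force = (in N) 45.55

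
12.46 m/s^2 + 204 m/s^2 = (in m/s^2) 216.5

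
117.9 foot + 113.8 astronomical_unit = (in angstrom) 1.702e+23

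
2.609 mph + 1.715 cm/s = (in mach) 0.003476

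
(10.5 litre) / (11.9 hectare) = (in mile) 5.483e-11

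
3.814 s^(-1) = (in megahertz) 3.814e-06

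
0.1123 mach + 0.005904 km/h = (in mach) 0.1123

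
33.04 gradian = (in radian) 0.519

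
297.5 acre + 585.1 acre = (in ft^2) 3.845e+07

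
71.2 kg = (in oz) 2512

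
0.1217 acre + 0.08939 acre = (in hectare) 0.08543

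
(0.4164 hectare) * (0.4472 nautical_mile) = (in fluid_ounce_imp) 1.214e+11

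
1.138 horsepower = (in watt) 848.6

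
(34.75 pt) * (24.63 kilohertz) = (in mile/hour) 675.4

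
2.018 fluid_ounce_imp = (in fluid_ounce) 1.939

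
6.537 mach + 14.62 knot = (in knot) 4341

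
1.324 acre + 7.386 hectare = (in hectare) 7.922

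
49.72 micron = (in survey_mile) 3.089e-08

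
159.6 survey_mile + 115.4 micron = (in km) 256.9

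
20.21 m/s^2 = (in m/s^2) 20.21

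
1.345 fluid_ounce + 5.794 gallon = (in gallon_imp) 4.833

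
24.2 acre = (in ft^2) 1.054e+06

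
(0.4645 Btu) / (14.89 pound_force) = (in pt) 2.097e+04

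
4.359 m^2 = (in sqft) 46.92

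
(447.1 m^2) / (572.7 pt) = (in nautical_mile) 1.195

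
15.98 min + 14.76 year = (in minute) 7.758e+06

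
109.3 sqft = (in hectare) 0.001015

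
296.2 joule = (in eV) 1.849e+21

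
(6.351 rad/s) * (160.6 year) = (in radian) 3.217e+10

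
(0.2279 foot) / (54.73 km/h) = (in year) 1.449e-10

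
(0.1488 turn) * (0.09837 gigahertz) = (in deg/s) 5.269e+09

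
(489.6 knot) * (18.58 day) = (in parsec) 1.31e-08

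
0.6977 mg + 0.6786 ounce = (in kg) 0.01924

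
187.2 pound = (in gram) 8.491e+04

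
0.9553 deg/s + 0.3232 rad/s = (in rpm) 3.246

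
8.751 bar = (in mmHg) 6564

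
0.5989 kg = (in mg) 5.989e+05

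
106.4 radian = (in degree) 6096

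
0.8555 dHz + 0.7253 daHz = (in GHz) 7.339e-09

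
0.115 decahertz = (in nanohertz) 1.15e+09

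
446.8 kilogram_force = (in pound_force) 985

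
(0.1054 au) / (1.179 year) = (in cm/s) 4.241e+04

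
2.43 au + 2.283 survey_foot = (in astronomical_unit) 2.43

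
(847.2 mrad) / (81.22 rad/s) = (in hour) 2.897e-06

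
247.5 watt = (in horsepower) 0.3319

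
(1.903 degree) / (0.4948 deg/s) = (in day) 4.451e-05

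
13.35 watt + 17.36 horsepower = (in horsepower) 17.38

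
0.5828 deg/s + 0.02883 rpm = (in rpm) 0.126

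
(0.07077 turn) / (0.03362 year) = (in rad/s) 4.194e-07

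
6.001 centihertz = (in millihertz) 60.01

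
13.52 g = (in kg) 0.01352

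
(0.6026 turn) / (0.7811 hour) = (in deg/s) 0.07715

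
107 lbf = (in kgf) 48.53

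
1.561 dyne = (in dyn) 1.561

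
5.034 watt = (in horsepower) 0.006751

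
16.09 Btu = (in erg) 1.698e+11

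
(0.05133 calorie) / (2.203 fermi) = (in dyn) 9.749e+18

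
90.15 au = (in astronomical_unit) 90.15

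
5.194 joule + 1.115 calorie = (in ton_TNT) 2.356e-09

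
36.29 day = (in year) 0.09942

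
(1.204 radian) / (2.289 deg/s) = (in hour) 0.008371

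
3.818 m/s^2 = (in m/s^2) 3.818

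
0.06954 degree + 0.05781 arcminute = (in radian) 0.001231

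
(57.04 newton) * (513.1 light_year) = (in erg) 2.769e+27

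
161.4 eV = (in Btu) 2.451e-20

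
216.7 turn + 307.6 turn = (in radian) 3294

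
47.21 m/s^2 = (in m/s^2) 47.21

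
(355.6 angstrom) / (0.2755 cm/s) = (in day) 1.494e-10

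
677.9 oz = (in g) 1.922e+04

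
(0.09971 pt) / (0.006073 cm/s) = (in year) 1.837e-08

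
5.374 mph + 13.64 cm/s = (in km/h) 9.14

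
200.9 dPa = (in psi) 0.002914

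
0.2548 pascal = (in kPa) 0.0002548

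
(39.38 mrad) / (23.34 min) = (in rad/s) 2.812e-05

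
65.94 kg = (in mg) 6.594e+07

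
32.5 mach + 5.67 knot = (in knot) 2.152e+04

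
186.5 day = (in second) 1.611e+07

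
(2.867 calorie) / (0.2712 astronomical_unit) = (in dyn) 2.957e-05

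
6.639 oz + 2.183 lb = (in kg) 1.178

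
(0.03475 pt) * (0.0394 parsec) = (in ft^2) 1.604e+11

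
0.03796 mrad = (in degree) 0.002175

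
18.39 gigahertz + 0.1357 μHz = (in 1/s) 1.839e+10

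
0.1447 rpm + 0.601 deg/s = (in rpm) 0.2449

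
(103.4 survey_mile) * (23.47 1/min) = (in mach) 191.2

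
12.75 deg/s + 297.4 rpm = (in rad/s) 31.37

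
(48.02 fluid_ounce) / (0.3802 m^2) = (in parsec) 1.21e-19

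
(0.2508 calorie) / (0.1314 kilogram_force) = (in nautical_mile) 0.0004397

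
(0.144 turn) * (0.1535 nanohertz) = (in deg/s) 7.957e-09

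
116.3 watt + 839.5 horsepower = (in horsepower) 839.7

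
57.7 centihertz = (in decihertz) 5.77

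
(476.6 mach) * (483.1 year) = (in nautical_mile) 1.335e+12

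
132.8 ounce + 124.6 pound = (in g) 6.028e+04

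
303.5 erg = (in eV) 1.894e+14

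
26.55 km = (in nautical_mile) 14.34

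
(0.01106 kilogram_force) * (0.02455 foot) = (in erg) 8116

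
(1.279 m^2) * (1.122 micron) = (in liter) 0.001435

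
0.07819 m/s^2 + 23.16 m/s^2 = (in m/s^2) 23.24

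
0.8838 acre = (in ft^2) 3.85e+04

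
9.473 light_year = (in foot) 2.94e+17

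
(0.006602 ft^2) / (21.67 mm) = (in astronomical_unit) 1.892e-13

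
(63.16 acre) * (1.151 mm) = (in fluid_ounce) 9.948e+06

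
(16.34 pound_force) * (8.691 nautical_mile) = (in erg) 1.17e+13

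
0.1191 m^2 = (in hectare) 1.191e-05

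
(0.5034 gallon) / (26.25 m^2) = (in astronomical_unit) 4.853e-16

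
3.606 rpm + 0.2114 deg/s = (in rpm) 3.641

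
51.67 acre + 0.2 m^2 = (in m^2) 2.091e+05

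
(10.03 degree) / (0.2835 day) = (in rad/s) 7.147e-06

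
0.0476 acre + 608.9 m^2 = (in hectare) 0.08015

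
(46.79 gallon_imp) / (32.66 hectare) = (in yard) 7.123e-07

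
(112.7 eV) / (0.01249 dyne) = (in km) 1.446e-13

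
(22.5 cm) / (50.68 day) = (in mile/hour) 1.149e-07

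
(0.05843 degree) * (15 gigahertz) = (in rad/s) 1.53e+07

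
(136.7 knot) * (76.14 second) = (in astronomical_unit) 3.579e-08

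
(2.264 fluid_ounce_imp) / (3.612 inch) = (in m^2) 0.0007012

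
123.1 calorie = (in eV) 3.215e+21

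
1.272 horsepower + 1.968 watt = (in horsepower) 1.275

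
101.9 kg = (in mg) 1.019e+08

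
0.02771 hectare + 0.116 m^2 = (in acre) 0.0685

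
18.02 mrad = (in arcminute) 61.95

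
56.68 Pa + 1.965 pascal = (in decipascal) 586.5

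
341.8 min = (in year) 0.0006503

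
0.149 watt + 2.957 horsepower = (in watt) 2205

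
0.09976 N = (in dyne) 9976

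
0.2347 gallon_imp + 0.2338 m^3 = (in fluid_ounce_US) 7942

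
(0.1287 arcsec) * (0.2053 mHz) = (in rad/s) 1.281e-10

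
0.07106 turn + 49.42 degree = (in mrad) 1309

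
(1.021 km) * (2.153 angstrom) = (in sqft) 2.366e-06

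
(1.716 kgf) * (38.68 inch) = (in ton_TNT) 3.952e-09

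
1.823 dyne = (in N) 1.823e-05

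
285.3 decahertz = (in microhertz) 2.853e+09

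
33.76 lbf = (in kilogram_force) 15.31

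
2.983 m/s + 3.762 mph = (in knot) 9.068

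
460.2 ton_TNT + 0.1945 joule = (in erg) 1.925e+19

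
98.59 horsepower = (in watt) 7.352e+04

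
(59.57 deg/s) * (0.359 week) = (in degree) 1.293e+07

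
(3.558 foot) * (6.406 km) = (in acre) 1.717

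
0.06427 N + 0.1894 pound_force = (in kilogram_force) 0.09246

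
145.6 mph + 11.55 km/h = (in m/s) 68.3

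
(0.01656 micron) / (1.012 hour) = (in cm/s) 4.545e-10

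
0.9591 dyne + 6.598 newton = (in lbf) 1.483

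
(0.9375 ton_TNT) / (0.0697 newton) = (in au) 0.3762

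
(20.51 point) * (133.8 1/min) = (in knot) 0.03136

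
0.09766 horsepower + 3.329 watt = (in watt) 76.15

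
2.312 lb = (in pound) 2.312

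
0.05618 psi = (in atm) 0.003823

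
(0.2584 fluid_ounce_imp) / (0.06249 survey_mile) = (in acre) 1.804e-11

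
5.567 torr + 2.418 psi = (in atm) 0.1719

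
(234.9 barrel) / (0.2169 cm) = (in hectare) 1.722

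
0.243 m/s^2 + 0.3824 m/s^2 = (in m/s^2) 0.6254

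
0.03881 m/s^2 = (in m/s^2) 0.03881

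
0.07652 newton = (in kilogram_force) 0.007803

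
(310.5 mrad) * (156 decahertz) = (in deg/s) 2.775e+04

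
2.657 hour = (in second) 9565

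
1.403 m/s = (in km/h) 5.051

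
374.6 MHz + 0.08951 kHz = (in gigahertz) 0.3746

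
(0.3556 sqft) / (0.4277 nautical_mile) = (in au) 2.788e-16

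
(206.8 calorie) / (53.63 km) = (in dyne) 1613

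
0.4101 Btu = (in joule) 432.7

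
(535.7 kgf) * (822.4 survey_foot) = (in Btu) 1248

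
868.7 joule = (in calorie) 207.6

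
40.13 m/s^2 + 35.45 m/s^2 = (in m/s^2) 75.58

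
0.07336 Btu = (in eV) 4.831e+20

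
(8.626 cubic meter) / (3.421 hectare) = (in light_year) 2.665e-20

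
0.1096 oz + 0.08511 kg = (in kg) 0.08822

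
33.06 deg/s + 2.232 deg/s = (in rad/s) 0.616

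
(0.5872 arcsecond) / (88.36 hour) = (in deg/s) 5.128e-10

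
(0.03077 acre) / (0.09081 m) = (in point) 3.887e+06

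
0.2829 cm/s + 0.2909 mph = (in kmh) 0.4783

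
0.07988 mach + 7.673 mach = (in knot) 5131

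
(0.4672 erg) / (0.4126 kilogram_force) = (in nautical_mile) 6.235e-12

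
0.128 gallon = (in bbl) 0.003048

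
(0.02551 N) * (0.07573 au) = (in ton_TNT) 0.06907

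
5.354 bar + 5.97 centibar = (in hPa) 5414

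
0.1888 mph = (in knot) 0.1641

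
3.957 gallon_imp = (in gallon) 4.752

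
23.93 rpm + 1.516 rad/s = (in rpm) 38.41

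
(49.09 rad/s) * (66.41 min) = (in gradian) 1.245e+07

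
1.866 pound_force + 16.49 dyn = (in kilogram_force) 0.8464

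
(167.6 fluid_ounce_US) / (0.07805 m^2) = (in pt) 180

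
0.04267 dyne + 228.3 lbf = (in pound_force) 228.3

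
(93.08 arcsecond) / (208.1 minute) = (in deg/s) 2.071e-06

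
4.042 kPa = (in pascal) 4042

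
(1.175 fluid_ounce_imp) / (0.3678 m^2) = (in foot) 0.0002978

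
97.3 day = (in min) 1.401e+05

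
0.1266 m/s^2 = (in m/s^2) 0.1266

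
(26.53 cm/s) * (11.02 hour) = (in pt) 2.983e+07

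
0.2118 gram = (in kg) 0.0002118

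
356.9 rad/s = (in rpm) 3408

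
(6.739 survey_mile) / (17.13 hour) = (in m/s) 0.1759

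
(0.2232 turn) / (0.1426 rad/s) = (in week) 1.626e-05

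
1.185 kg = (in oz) 41.8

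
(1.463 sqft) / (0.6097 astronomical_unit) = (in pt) 4.224e-09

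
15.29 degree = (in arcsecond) 5.504e+04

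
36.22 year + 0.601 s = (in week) 1889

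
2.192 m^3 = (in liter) 2192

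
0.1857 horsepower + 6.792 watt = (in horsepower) 0.1948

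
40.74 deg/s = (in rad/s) 0.711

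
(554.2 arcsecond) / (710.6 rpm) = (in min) 6.018e-07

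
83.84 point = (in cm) 2.958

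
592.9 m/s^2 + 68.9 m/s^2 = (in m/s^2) 661.8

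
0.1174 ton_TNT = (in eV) 3.066e+27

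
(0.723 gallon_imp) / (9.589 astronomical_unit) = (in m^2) 2.291e-15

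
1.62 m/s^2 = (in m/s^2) 1.62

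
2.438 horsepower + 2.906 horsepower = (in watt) 3985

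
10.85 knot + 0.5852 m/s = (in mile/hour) 13.8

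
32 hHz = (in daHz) 320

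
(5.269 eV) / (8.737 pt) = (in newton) 2.739e-16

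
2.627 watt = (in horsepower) 0.003523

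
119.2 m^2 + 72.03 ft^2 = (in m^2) 125.9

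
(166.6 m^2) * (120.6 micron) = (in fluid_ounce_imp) 707.1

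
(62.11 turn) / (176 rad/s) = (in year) 7.031e-08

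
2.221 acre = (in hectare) 0.8988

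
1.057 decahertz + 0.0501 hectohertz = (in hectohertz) 0.1558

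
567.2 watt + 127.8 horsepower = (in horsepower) 128.6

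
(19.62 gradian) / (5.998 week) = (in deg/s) 4.868e-06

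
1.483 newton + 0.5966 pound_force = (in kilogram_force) 0.4218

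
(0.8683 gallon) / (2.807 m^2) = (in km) 1.171e-06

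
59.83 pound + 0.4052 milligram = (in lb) 59.83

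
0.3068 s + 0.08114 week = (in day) 0.568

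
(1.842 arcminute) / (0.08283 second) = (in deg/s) 0.3706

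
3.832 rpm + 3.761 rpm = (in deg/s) 45.56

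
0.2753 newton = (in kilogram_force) 0.02807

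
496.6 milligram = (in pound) 0.001095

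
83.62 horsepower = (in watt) 6.236e+04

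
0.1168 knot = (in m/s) 0.06009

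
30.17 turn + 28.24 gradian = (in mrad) 1.9e+05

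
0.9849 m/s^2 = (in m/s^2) 0.9849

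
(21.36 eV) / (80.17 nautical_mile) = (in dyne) 2.305e-18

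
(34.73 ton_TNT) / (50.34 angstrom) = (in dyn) 2.887e+24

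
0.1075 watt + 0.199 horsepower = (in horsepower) 0.1991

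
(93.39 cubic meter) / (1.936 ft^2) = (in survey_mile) 0.3226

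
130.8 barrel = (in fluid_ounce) 7.032e+05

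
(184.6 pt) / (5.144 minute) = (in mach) 6.197e-07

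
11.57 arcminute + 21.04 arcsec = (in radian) 0.003468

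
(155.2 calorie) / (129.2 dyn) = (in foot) 1.649e+06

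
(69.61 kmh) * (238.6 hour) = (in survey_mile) 1.032e+04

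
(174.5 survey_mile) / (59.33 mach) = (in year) 4.408e-07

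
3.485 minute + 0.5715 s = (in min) 3.495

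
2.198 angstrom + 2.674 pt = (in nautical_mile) 5.094e-07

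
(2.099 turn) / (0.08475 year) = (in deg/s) 0.0002827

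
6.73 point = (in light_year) 2.51e-19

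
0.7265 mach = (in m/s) 247.4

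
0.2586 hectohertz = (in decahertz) 2.586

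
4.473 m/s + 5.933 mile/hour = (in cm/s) 712.5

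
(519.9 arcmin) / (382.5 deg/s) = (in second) 0.02265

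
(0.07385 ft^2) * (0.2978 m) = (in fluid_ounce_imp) 71.91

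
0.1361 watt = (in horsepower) 0.0001825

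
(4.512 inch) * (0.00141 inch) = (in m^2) 4.104e-06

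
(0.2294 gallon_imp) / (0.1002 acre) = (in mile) 1.598e-09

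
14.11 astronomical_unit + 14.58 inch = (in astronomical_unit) 14.11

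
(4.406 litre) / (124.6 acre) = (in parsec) 2.832e-25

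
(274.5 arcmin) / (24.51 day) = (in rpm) 3.601e-07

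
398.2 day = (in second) 3.44e+07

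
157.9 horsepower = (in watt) 1.177e+05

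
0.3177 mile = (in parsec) 1.657e-14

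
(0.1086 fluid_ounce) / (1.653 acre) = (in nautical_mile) 2.592e-13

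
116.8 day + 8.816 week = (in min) 2.571e+05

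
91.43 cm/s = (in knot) 1.777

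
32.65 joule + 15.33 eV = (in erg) 3.265e+08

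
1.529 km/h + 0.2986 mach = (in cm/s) 1.021e+04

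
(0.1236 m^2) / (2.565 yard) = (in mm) 52.7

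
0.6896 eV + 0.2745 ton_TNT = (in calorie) 2.745e+08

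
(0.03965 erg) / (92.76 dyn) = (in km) 4.274e-09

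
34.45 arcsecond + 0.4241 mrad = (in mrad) 0.5911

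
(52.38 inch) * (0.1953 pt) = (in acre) 2.265e-08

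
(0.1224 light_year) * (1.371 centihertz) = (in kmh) 5.715e+13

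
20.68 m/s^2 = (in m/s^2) 20.68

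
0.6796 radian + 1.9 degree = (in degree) 40.84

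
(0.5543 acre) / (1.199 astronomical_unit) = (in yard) 1.368e-08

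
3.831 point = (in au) 9.034e-15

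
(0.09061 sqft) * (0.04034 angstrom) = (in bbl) 2.136e-13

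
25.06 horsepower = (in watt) 1.869e+04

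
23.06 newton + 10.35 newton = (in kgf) 3.407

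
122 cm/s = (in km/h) 4.392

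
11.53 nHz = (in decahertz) 1.153e-09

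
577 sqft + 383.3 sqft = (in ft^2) 960.3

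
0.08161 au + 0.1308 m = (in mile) 7.586e+06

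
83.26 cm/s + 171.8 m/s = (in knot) 335.6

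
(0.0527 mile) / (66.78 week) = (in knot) 4.082e-06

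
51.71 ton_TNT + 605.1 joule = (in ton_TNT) 51.71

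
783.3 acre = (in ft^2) 3.412e+07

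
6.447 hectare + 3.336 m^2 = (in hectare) 6.447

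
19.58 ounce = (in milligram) 5.551e+05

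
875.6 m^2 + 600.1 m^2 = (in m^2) 1476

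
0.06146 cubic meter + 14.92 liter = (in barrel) 0.4804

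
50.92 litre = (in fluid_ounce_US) 1722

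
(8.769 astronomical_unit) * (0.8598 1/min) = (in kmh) 6.767e+10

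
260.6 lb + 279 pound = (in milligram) 2.448e+08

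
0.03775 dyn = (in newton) 3.775e-07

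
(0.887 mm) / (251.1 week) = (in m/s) 5.841e-12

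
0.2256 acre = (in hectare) 0.0913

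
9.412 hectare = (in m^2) 9.412e+04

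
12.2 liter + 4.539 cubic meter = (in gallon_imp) 1001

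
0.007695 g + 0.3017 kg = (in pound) 0.6652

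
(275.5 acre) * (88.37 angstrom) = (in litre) 9.852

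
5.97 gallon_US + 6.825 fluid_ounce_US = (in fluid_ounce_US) 771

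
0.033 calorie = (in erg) 1.381e+06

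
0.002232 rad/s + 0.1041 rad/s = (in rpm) 1.015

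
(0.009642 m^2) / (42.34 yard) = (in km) 2.49e-07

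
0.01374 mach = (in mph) 10.47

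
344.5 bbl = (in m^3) 54.77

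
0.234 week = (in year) 0.004488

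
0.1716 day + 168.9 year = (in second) 5.326e+09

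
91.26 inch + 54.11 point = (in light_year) 2.47e-16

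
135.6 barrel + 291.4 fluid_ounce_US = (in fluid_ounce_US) 7.293e+05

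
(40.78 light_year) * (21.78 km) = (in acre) 2.076e+18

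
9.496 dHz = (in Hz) 0.9496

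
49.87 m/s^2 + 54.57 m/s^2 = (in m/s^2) 104.4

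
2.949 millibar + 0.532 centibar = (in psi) 0.1199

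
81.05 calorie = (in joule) 339.1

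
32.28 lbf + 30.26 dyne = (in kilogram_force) 14.64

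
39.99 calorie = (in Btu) 0.1586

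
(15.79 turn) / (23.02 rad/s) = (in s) 4.31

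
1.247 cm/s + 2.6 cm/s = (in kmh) 0.1385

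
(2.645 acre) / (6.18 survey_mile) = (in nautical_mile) 0.0005811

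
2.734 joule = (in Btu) 0.002591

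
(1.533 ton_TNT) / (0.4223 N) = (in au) 0.1015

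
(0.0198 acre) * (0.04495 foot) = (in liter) 1098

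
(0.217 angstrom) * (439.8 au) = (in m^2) 1428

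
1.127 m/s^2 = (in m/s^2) 1.127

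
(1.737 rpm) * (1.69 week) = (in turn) 2.959e+04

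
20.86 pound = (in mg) 9.462e+06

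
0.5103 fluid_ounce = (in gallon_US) 0.003987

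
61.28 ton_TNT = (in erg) 2.564e+18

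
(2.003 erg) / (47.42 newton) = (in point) 1.197e-05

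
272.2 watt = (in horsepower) 0.365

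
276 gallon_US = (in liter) 1045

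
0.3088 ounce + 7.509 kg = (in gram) 7518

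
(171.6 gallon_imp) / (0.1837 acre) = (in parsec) 3.401e-20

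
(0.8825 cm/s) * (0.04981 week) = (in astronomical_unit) 1.777e-09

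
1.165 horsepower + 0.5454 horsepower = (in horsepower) 1.71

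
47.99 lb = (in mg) 2.177e+07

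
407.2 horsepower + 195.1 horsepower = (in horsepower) 602.3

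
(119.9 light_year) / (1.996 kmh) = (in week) 3.383e+12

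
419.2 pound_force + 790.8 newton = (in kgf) 270.8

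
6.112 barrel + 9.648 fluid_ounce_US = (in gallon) 256.8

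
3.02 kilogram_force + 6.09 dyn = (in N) 29.62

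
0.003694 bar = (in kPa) 0.3694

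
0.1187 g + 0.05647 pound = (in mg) 2.573e+04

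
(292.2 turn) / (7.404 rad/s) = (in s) 248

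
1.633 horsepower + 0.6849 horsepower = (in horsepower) 2.318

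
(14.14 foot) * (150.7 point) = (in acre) 5.662e-05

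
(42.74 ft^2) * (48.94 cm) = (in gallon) 513.4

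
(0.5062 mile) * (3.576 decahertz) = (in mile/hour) 6.517e+04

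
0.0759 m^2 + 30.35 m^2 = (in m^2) 30.43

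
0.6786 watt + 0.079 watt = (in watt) 0.7576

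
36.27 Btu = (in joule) 3.827e+04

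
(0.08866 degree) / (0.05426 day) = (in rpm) 3.152e-06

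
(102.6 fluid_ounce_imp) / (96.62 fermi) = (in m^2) 3.017e+10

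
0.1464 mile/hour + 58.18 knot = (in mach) 0.08809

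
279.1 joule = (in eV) 1.742e+21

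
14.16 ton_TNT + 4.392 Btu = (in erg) 5.925e+17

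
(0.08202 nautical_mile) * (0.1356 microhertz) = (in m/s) 2.06e-05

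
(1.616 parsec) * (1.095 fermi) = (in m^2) 54.6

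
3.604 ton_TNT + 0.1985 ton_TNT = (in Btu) 1.508e+07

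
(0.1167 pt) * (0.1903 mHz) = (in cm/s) 7.834e-07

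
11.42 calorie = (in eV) 2.982e+20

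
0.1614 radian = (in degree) 9.248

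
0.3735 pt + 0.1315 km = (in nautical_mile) 0.071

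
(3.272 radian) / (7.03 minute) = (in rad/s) 0.007757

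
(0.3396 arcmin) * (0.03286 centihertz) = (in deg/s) 1.86e-06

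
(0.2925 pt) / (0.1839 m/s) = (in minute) 9.352e-06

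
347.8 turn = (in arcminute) 7.512e+06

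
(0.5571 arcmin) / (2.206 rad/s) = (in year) 2.329e-12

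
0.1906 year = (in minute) 1.002e+05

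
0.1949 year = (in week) 10.16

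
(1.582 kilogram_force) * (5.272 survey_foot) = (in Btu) 0.02363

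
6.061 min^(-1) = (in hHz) 0.00101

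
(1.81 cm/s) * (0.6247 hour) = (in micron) 4.071e+07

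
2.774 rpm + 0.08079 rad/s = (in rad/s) 0.3713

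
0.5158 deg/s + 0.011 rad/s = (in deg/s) 1.146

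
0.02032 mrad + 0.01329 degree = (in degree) 0.01445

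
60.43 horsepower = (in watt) 4.506e+04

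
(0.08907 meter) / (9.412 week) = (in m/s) 1.565e-08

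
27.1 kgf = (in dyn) 2.658e+07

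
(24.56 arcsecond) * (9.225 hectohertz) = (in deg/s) 6.293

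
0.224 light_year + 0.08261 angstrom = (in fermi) 2.119e+30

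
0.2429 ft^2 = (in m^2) 0.02257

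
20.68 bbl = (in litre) 3288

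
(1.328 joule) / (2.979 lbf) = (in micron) 1.002e+05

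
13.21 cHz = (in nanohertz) 1.321e+08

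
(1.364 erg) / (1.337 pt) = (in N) 0.0002892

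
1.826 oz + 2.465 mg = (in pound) 0.1141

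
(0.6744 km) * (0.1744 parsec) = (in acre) 8.968e+14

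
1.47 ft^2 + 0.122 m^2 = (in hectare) 2.586e-05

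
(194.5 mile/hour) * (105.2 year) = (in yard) 3.155e+11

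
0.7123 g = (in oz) 0.02513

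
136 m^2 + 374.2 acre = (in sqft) 1.63e+07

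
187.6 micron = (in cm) 0.01876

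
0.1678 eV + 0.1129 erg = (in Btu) 1.07e-11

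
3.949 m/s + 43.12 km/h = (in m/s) 15.93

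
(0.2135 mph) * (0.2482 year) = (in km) 747.1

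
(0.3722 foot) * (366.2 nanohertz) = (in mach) 1.22e-10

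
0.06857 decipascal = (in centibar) 6.857e-06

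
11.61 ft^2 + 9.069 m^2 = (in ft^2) 109.2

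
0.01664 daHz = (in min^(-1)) 9.984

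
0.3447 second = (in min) 0.005745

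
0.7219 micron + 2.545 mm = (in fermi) 2.546e+12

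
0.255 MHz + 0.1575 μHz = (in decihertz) 2.55e+06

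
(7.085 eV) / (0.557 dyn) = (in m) 2.038e-13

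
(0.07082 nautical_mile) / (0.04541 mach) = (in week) 1.403e-05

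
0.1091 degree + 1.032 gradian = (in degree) 1.038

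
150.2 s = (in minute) 2.503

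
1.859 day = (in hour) 44.62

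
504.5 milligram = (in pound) 0.001112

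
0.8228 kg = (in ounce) 29.02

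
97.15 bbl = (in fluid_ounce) 5.223e+05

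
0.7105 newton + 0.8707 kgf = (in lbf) 2.079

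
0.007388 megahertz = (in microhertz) 7.388e+09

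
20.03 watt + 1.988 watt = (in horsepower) 0.02953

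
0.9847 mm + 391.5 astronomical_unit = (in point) 1.66e+17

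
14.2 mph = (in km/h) 22.85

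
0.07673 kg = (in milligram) 7.673e+04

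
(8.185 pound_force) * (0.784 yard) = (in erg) 2.61e+08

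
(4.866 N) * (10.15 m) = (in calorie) 11.8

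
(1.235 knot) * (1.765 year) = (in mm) 3.536e+10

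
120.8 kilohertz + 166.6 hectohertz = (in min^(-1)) 8.248e+06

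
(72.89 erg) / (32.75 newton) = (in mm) 0.0002226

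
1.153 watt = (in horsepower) 0.001546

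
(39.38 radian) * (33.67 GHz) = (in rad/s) 1.326e+12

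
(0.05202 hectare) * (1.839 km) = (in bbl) 6.017e+06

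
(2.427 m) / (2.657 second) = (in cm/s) 91.34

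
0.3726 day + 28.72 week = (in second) 1.74e+07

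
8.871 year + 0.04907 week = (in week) 462.6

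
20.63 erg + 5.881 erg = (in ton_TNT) 6.336e-16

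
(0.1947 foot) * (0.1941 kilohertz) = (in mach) 0.03383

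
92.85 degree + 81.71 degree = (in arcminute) 1.047e+04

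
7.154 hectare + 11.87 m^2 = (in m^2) 7.155e+04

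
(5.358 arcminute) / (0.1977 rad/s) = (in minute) 0.0001314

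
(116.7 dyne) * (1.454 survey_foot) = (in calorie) 0.0001236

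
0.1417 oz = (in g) 4.017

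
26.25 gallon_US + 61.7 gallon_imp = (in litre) 379.9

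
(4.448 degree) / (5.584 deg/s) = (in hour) 0.0002213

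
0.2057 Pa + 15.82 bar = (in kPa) 1582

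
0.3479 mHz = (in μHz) 347.9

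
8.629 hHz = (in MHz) 0.0008629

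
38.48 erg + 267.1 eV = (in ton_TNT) 9.197e-16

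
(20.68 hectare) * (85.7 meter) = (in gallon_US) 4.682e+09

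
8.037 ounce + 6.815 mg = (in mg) 2.279e+05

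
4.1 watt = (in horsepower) 0.005498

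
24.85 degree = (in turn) 0.06903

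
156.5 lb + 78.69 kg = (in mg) 1.497e+08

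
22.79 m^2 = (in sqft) 245.3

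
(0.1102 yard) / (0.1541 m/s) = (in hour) 0.0001816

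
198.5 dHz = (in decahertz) 1.985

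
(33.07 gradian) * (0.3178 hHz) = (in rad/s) 16.51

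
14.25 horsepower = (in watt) 1.063e+04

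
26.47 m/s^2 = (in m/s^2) 26.47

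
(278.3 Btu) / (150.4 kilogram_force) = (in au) 1.331e-09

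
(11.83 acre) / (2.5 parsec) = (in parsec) 2.011e-29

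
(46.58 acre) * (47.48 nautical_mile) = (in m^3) 1.658e+10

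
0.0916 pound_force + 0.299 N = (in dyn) 7.065e+04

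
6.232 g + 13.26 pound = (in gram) 6021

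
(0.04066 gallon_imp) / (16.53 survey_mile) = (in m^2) 6.948e-09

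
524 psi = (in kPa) 3613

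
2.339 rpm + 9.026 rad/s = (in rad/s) 9.271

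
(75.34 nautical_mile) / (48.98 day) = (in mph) 0.07375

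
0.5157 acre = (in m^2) 2087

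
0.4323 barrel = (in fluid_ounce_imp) 2419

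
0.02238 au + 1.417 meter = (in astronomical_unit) 0.02238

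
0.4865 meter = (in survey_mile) 0.0003023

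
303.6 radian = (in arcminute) 1.044e+06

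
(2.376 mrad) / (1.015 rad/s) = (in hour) 6.502e-07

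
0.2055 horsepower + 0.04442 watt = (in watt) 153.3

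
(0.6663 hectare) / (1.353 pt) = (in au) 9.331e-05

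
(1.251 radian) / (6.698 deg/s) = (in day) 0.0001239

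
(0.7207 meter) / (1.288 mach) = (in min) 2.739e-05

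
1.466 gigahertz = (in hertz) 1.466e+09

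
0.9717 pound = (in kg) 0.4408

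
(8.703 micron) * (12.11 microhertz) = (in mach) 3.095e-13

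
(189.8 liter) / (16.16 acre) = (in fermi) 2.902e+09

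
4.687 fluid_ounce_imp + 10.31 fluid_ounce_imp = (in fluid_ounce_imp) 15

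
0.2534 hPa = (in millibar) 0.2534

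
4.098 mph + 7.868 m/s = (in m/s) 9.7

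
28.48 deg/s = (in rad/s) 0.4971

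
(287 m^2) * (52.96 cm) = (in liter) 1.52e+05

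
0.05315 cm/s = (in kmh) 0.001913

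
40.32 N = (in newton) 40.32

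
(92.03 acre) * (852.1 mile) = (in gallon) 1.349e+14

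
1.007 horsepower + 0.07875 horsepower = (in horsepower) 1.086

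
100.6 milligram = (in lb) 0.0002218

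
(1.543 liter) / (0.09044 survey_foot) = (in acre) 1.383e-05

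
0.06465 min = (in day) 4.49e-05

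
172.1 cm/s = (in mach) 0.005054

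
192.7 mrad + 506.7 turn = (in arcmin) 1.095e+07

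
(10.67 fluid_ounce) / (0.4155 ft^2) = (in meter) 0.008175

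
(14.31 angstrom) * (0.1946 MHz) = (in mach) 8.178e-07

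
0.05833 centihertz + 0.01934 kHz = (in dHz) 193.4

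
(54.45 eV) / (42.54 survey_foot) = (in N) 6.728e-19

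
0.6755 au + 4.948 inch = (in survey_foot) 3.315e+11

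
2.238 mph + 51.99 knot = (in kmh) 99.89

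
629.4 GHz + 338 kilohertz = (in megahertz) 6.294e+05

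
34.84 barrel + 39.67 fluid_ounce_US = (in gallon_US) 1464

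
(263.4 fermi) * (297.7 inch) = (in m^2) 1.992e-12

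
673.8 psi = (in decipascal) 4.646e+07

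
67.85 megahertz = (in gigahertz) 0.06785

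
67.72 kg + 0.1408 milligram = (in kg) 67.72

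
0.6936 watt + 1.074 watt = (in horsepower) 0.00237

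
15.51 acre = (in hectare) 6.277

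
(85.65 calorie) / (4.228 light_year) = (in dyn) 8.959e-10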